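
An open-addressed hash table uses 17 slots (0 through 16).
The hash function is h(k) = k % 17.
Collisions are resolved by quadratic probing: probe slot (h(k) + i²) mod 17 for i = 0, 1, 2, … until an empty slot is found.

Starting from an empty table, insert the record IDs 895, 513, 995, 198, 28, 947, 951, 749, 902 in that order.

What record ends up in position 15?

895: h=11 -> slot 11
513: h=3 -> slot 3
995: h=9 -> slot 9
198: h=11, probe 11,12 -> slot 12
28: h=11, probe 11,12,15 -> slot 15
947: h=12, probe 12,13 -> slot 13
951: h=16 -> slot 16
749: h=1 -> slot 1
902: h=1, probe 1,2 -> slot 2
Table: [—, 749, 902, 513, —, —, —, —, —, 995, —, 895, 198, 947, —, 28, 951]

28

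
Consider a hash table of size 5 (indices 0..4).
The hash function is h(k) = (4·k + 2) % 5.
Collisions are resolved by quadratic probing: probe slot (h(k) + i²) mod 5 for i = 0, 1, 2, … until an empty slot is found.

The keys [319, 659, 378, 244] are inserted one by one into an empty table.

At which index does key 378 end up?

0

319 hashes to 3; slot 3 is free -> place at 3.
659 hashes to 3; 3 taken -> place at 4.
378 hashes to 4; 4 taken -> place at 0.
244 hashes to 3; 3,4 taken -> place at 2.
Table: [378, ., 244, 319, 659]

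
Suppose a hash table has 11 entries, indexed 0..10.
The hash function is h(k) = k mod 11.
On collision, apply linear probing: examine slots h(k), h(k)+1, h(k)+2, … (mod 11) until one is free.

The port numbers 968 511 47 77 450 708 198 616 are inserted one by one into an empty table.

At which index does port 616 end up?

6

Insert 968: h=0, slot 0 empty => index 0.
Insert 511: h=5, slot 5 empty => index 5.
Insert 47: h=3, slot 3 empty => index 3.
Insert 77: h=0, slot 0 occupied => index 1.
Insert 450: h=10, slot 10 empty => index 10.
Insert 708: h=4, slot 4 empty => index 4.
Insert 198: h=0, slots 0,1 occupied => index 2.
Insert 616: h=0, slots 0,1,2,3,4,5 occupied => index 6.
Table: [968, 77, 198, 47, 708, 511, 616, ., ., ., 450]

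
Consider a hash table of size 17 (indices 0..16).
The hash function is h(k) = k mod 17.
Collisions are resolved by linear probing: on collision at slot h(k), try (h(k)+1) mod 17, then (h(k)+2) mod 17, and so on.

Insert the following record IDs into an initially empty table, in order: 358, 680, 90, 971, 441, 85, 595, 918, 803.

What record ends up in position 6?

918

358 hashes to 1; slot 1 is free => place at 1.
680 hashes to 0; slot 0 is free => place at 0.
90 hashes to 5; slot 5 is free => place at 5.
971 hashes to 2; slot 2 is free => place at 2.
441 hashes to 16; slot 16 is free => place at 16.
85 hashes to 0; 0,1,2 taken => place at 3.
595 hashes to 0; 0,1,2,3 taken => place at 4.
918 hashes to 0; 0,1,2,3,4,5 taken => place at 6.
803 hashes to 4; 4,5,6 taken => place at 7.
Table: [680, 358, 971, 85, 595, 90, 918, 803, ∅, ∅, ∅, ∅, ∅, ∅, ∅, ∅, 441]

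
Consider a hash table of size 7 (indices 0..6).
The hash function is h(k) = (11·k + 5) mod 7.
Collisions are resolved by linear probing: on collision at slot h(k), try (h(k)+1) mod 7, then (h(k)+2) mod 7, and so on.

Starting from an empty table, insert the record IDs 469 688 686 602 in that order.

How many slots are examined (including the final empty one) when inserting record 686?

3

469: h=5 -> slot 5
688: h=6 -> slot 6
686: h=5, probe 5,6,0 -> slot 0
602: h=5, probe 5,6,0,1 -> slot 1
Table: [686, 602, _, _, _, 469, 688]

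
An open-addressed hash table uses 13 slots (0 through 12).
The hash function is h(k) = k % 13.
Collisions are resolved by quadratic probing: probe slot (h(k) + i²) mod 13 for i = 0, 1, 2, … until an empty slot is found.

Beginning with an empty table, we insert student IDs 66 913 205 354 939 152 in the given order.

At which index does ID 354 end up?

66: h=1 => slot 1
913: h=3 => slot 3
205: h=10 => slot 10
354: h=3, probe 3,4 => slot 4
939: h=3, probe 3,4,7 => slot 7
152: h=9 => slot 9
Table: [., 66, ., 913, 354, ., ., 939, ., 152, 205, ., .]

4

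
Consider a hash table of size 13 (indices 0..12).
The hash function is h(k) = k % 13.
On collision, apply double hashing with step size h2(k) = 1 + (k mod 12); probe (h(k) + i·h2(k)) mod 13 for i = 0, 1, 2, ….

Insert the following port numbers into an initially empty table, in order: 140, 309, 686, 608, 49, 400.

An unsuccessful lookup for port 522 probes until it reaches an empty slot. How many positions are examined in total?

Insert 140: h=10, slot 10 empty -> index 10.
Insert 309: h=10, h2=10, slot 10 occupied -> index 7.
Insert 686: h=10, h2=3, slot 10 occupied -> index 0.
Insert 608: h=10, h2=9, slot 10 occupied -> index 6.
Insert 49: h=10, h2=2, slot 10 occupied -> index 12.
Insert 400: h=10, h2=5, slot 10 occupied -> index 2.
Table: [686, ., 400, ., ., ., 608, 309, ., ., 140, ., 49]
Lookup 522: h=2, h2=7, probe 2,9 → slot 9 empty, not found.

2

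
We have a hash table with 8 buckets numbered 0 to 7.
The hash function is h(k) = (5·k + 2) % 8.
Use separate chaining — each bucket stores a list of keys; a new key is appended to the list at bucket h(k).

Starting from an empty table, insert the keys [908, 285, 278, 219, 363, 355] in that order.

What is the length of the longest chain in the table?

Insert 908: h=6, bucket 6 empty -> new chain.
Insert 285: h=3, bucket 3 empty -> new chain.
Insert 278: h=0, bucket 0 empty -> new chain.
Insert 219: h=1, bucket 1 empty -> new chain.
Insert 363: h=1, bucket 1 nonempty -> append to chain.
Insert 355: h=1, bucket 1 nonempty -> append to chain.
Final buckets:
0: 278
1: 219 -> 363 -> 355
2: —
3: 285
4: —
5: —
6: 908
7: —

3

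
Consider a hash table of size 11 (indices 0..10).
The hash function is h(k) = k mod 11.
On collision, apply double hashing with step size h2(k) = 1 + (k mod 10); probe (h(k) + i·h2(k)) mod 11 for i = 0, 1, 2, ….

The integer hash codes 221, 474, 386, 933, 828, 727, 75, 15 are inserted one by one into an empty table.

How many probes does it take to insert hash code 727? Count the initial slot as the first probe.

5

Insert 221: h=1, slot 1 empty => index 1.
Insert 474: h=1, h2=5, slot 1 occupied => index 6.
Insert 386: h=1, h2=7, slot 1 occupied => index 8.
Insert 933: h=9, slot 9 empty => index 9.
Insert 828: h=3, slot 3 empty => index 3.
Insert 727: h=1, h2=8, slots 1,9,6,3 occupied => index 0.
Insert 75: h=9, h2=6, slot 9 occupied => index 4.
Insert 15: h=4, h2=6, slot 4 occupied => index 10.
Table: [727, 221, —, 828, 75, —, 474, —, 386, 933, 15]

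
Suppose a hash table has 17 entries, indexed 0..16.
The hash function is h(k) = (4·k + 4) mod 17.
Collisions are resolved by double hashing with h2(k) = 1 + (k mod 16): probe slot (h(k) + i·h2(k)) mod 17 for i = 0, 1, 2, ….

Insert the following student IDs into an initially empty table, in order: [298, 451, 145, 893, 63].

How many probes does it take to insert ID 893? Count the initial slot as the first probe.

298 hashes to 6; slot 6 is free -> place at 6.
451 hashes to 6, h2=4; 6 taken -> place at 10.
145 hashes to 6, h2=2; 6 taken -> place at 8.
893 hashes to 6, h2=14; 6 taken -> place at 3.
63 hashes to 1; slot 1 is free -> place at 1.
Table: [., 63, ., 893, ., ., 298, ., 145, ., 451, ., ., ., ., ., .]

2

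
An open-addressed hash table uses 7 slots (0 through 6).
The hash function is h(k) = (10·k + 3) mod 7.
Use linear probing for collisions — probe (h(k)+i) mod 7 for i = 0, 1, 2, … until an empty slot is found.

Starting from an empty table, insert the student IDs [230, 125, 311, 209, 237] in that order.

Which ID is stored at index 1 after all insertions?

230: h=0 => slot 0
125: h=0, probe 0,1 => slot 1
311: h=5 => slot 5
209: h=0, probe 0,1,2 => slot 2
237: h=0, probe 0,1,2,3 => slot 3
Table: [230, 125, 209, 237, _, 311, _]

125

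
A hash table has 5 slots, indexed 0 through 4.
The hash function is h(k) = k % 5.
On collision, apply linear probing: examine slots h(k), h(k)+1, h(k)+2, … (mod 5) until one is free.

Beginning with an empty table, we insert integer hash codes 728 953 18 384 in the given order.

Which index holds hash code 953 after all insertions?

728 hashes to 3; slot 3 is free -> place at 3.
953 hashes to 3; 3 taken -> place at 4.
18 hashes to 3; 3,4 taken -> place at 0.
384 hashes to 4; 4,0 taken -> place at 1.
Table: [18, 384, ∅, 728, 953]

4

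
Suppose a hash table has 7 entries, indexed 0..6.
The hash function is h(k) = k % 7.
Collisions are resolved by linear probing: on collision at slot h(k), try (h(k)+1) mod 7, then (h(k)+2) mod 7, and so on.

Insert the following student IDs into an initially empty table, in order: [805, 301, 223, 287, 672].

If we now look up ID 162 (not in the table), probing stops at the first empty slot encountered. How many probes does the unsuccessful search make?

4

805: h=0 → slot 0
301: h=0, probe 0,1 → slot 1
223: h=6 → slot 6
287: h=0, probe 0,1,2 → slot 2
672: h=0, probe 0,1,2,3 → slot 3
Table: [805, 301, 287, 672, ∅, ∅, 223]
Lookup 162: h=1, probe 1,2,3,4 → slot 4 empty, not found.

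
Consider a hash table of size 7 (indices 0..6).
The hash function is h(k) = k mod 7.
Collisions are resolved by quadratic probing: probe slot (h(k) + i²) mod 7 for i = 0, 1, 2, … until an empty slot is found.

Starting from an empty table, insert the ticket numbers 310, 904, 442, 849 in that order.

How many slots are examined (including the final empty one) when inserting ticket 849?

2

Insert 310: h=2, slot 2 empty -> index 2.
Insert 904: h=1, slot 1 empty -> index 1.
Insert 442: h=1, slots 1,2 occupied -> index 5.
Insert 849: h=2, slot 2 occupied -> index 3.
Table: [., 904, 310, 849, ., 442, .]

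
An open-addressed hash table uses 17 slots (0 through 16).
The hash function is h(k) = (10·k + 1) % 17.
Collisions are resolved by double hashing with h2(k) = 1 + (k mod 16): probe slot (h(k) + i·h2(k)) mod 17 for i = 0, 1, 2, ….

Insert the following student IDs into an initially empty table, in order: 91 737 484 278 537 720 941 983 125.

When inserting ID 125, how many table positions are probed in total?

3

Insert 91: h=10, slot 10 empty => index 10.
Insert 737: h=10, h2=2, slot 10 occupied => index 12.
Insert 484: h=13, slot 13 empty => index 13.
Insert 278: h=10, h2=7, slot 10 occupied => index 0.
Insert 537: h=16, slot 16 empty => index 16.
Insert 720: h=10, h2=1, slot 10 occupied => index 11.
Insert 941: h=10, h2=14, slot 10 occupied => index 7.
Insert 983: h=5, slot 5 empty => index 5.
Insert 125: h=10, h2=14, slots 10,7 occupied => index 4.
Table: [278, ∅, ∅, ∅, 125, 983, ∅, 941, ∅, ∅, 91, 720, 737, 484, ∅, ∅, 537]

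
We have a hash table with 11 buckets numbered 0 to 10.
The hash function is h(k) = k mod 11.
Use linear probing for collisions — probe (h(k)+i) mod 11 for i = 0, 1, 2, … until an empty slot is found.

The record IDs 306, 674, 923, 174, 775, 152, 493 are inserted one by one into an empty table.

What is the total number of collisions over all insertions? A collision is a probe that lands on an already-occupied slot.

306 hashes to 9; slot 9 is free -> place at 9.
674 hashes to 3; slot 3 is free -> place at 3.
923 hashes to 10; slot 10 is free -> place at 10.
174 hashes to 9; 9,10 taken -> place at 0.
775 hashes to 5; slot 5 is free -> place at 5.
152 hashes to 9; 9,10,0 taken -> place at 1.
493 hashes to 9; 9,10,0,1 taken -> place at 2.
Table: [174, 152, 493, 674, ∅, 775, ∅, ∅, ∅, 306, 923]

9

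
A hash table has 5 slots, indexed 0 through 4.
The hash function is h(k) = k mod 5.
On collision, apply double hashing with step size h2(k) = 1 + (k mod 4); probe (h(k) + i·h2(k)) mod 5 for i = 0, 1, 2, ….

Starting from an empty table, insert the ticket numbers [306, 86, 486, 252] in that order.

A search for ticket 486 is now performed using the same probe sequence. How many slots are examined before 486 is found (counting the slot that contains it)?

306: h=1 -> slot 1
86: h=1, h2=3, probe 1,4 -> slot 4
486: h=1, h2=3, probe 1,4,2 -> slot 2
252: h=2, h2=1, probe 2,3 -> slot 3
Table: [∅, 306, 486, 252, 86]
Lookup 486: h=1, h2=3, probe 1,4,2 → found at 2.

3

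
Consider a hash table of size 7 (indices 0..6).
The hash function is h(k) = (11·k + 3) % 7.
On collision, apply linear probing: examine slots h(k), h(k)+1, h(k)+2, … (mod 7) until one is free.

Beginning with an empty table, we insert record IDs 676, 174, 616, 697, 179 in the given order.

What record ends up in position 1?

676 hashes to 5; slot 5 is free → place at 5.
174 hashes to 6; slot 6 is free → place at 6.
616 hashes to 3; slot 3 is free → place at 3.
697 hashes to 5; 5,6 taken → place at 0.
179 hashes to 5; 5,6,0 taken → place at 1.
Table: [697, 179, —, 616, —, 676, 174]

179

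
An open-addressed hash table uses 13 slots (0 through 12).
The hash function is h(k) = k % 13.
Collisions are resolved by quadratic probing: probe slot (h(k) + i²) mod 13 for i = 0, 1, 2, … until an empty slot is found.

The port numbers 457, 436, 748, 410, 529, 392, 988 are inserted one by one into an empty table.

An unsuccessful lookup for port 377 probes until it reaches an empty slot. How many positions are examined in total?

2

457 hashes to 2; slot 2 is free -> place at 2.
436 hashes to 7; slot 7 is free -> place at 7.
748 hashes to 7; 7 taken -> place at 8.
410 hashes to 7; 7,8 taken -> place at 11.
529 hashes to 9; slot 9 is free -> place at 9.
392 hashes to 2; 2 taken -> place at 3.
988 hashes to 0; slot 0 is free -> place at 0.
Table: [988, -, 457, 392, -, -, -, 436, 748, 529, -, 410, -]
Lookup 377: h=0, probe 0,1 → slot 1 empty, not found.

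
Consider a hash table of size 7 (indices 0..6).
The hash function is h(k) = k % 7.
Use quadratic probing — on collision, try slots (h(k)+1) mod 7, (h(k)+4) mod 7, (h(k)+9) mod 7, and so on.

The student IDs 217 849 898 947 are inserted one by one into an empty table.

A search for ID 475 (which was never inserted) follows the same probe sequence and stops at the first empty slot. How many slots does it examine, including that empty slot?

4

Insert 217: h=0, slot 0 empty → index 0.
Insert 849: h=2, slot 2 empty → index 2.
Insert 898: h=2, slot 2 occupied → index 3.
Insert 947: h=2, slots 2,3 occupied → index 6.
Table: [217, ∅, 849, 898, ∅, ∅, 947]
Lookup 475: h=6, probe 6,0,3,1 → slot 1 empty, not found.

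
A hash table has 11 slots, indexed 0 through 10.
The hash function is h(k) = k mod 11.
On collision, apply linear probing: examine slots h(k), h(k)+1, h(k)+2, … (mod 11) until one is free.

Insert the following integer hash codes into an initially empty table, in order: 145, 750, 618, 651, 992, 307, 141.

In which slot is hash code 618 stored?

Insert 145: h=2, slot 2 empty -> index 2.
Insert 750: h=2, slot 2 occupied -> index 3.
Insert 618: h=2, slots 2,3 occupied -> index 4.
Insert 651: h=2, slots 2,3,4 occupied -> index 5.
Insert 992: h=2, slots 2,3,4,5 occupied -> index 6.
Insert 307: h=10, slot 10 empty -> index 10.
Insert 141: h=9, slot 9 empty -> index 9.
Table: [_, _, 145, 750, 618, 651, 992, _, _, 141, 307]

4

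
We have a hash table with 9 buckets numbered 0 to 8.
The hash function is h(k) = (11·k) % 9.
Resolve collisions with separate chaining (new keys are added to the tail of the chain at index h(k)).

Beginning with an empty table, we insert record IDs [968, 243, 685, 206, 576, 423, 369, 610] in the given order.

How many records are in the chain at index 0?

4

Insert 968: h=1, bucket 1 empty → new chain.
Insert 243: h=0, bucket 0 empty → new chain.
Insert 685: h=2, bucket 2 empty → new chain.
Insert 206: h=7, bucket 7 empty → new chain.
Insert 576: h=0, bucket 0 nonempty → append to chain.
Insert 423: h=0, bucket 0 nonempty → append to chain.
Insert 369: h=0, bucket 0 nonempty → append to chain.
Insert 610: h=5, bucket 5 empty → new chain.
Final buckets:
0: 243 -> 576 -> 423 -> 369
1: 968
2: 685
3: -
4: -
5: 610
6: -
7: 206
8: -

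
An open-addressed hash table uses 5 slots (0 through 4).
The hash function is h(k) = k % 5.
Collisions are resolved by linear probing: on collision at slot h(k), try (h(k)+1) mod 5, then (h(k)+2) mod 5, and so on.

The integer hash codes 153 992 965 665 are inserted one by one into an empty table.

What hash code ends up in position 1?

665

Insert 153: h=3, slot 3 empty => index 3.
Insert 992: h=2, slot 2 empty => index 2.
Insert 965: h=0, slot 0 empty => index 0.
Insert 665: h=0, slot 0 occupied => index 1.
Table: [965, 665, 992, 153, -]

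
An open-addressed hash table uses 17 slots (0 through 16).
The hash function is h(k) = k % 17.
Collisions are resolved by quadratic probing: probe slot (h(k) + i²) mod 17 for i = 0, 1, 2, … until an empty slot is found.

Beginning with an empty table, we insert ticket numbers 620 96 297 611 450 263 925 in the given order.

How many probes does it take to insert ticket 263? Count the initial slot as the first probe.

4

620: h=8 => slot 8
96: h=11 => slot 11
297: h=8, probe 8,9 => slot 9
611: h=16 => slot 16
450: h=8, probe 8,9,12 => slot 12
263: h=8, probe 8,9,12,0 => slot 0
925: h=7 => slot 7
Table: [263, ∅, ∅, ∅, ∅, ∅, ∅, 925, 620, 297, ∅, 96, 450, ∅, ∅, ∅, 611]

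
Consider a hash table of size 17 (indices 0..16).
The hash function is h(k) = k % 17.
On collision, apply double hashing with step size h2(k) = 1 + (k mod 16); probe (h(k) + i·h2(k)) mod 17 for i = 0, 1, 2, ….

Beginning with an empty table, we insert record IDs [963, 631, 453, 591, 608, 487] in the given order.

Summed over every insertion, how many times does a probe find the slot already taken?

4

963: h=11 => slot 11
631: h=2 => slot 2
453: h=11, h2=6, probe 11,0 => slot 0
591: h=13 => slot 13
608: h=13, h2=1, probe 13,14 => slot 14
487: h=11, h2=8, probe 11,2,10 => slot 10
Table: [453, —, 631, —, —, —, —, —, —, —, 487, 963, —, 591, 608, —, —]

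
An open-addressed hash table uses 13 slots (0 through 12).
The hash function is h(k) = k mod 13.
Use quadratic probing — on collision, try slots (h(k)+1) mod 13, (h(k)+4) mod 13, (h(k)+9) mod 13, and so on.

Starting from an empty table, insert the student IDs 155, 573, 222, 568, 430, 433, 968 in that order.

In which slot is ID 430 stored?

155: h=12 → slot 12
573: h=1 → slot 1
222: h=1, probe 1,2 → slot 2
568: h=9 → slot 9
430: h=1, probe 1,2,5 → slot 5
433: h=4 → slot 4
968: h=6 → slot 6
Table: [., 573, 222, ., 433, 430, 968, ., ., 568, ., ., 155]

5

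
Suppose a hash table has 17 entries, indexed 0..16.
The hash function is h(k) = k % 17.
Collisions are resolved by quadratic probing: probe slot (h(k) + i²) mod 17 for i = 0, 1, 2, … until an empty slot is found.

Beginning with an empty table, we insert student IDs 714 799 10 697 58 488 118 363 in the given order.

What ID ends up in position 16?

714: h=0 => slot 0
799: h=0, probe 0,1 => slot 1
10: h=10 => slot 10
697: h=0, probe 0,1,4 => slot 4
58: h=7 => slot 7
488: h=12 => slot 12
118: h=16 => slot 16
363: h=6 => slot 6
Table: [714, 799, ., ., 697, ., 363, 58, ., ., 10, ., 488, ., ., ., 118]

118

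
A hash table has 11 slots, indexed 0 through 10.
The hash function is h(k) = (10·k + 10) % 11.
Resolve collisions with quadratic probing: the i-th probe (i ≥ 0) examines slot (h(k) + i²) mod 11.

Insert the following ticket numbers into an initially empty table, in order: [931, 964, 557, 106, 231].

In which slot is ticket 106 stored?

Insert 931: h=3, slot 3 empty -> index 3.
Insert 964: h=3, slot 3 occupied -> index 4.
Insert 557: h=3, slots 3,4 occupied -> index 7.
Insert 106: h=3, slots 3,4,7 occupied -> index 1.
Insert 231: h=10, slot 10 empty -> index 10.
Table: [∅, 106, ∅, 931, 964, ∅, ∅, 557, ∅, ∅, 231]

1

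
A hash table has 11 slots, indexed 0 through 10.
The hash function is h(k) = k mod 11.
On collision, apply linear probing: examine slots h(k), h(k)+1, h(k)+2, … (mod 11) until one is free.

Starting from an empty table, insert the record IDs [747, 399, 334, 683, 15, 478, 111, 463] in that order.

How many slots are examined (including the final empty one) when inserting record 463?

7

747 hashes to 10; slot 10 is free => place at 10.
399 hashes to 3; slot 3 is free => place at 3.
334 hashes to 4; slot 4 is free => place at 4.
683 hashes to 1; slot 1 is free => place at 1.
15 hashes to 4; 4 taken => place at 5.
478 hashes to 5; 5 taken => place at 6.
111 hashes to 1; 1 taken => place at 2.
463 hashes to 1; 1,2,3,4,5,6 taken => place at 7.
Table: [—, 683, 111, 399, 334, 15, 478, 463, —, —, 747]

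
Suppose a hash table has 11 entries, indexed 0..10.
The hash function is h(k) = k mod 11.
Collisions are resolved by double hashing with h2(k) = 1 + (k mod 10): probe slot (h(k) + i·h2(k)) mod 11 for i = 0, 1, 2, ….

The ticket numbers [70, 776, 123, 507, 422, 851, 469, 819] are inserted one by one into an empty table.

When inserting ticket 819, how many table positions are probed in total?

3

70: h=4 -> slot 4
776: h=6 -> slot 6
123: h=2 -> slot 2
507: h=1 -> slot 1
422: h=4, h2=3, probe 4,7 -> slot 7
851: h=4, h2=2, probe 4,6,8 -> slot 8
469: h=7, h2=10, probe 7,6,5 -> slot 5
819: h=5, h2=10, probe 5,4,3 -> slot 3
Table: [., 507, 123, 819, 70, 469, 776, 422, 851, ., .]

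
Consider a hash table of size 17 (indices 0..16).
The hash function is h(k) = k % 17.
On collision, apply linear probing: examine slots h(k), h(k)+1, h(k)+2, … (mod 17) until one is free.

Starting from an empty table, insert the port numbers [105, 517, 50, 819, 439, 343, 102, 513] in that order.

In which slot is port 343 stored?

Insert 105: h=3, slot 3 empty => index 3.
Insert 517: h=7, slot 7 empty => index 7.
Insert 50: h=16, slot 16 empty => index 16.
Insert 819: h=3, slot 3 occupied => index 4.
Insert 439: h=14, slot 14 empty => index 14.
Insert 343: h=3, slots 3,4 occupied => index 5.
Insert 102: h=0, slot 0 empty => index 0.
Insert 513: h=3, slots 3,4,5 occupied => index 6.
Table: [102, -, -, 105, 819, 343, 513, 517, -, -, -, -, -, -, 439, -, 50]

5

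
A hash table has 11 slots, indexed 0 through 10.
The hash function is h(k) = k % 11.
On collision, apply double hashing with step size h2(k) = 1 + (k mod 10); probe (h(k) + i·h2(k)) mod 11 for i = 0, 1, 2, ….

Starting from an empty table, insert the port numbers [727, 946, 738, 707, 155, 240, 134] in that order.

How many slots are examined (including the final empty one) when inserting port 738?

2

Insert 727: h=1, slot 1 empty => index 1.
Insert 946: h=0, slot 0 empty => index 0.
Insert 738: h=1, h2=9, slot 1 occupied => index 10.
Insert 707: h=3, slot 3 empty => index 3.
Insert 155: h=1, h2=6, slot 1 occupied => index 7.
Insert 240: h=9, slot 9 empty => index 9.
Insert 134: h=2, slot 2 empty => index 2.
Table: [946, 727, 134, 707, —, —, —, 155, —, 240, 738]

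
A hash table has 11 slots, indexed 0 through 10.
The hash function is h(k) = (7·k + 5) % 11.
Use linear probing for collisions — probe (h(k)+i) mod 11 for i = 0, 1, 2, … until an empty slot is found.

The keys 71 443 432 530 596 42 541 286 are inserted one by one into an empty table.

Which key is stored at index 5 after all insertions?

432

71: h=7 → slot 7
443: h=4 → slot 4
432: h=4, probe 4,5 → slot 5
530: h=8 → slot 8
596: h=8, probe 8,9 → slot 9
42: h=2 → slot 2
541: h=8, probe 8,9,10 → slot 10
286: h=5, probe 5,6 → slot 6
Table: [_, _, 42, _, 443, 432, 286, 71, 530, 596, 541]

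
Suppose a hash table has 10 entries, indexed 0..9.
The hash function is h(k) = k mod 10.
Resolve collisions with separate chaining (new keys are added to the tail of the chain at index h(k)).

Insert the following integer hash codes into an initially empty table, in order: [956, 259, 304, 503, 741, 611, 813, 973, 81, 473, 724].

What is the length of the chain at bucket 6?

1

Insert 956: h=6, bucket 6 empty → new chain.
Insert 259: h=9, bucket 9 empty → new chain.
Insert 304: h=4, bucket 4 empty → new chain.
Insert 503: h=3, bucket 3 empty → new chain.
Insert 741: h=1, bucket 1 empty → new chain.
Insert 611: h=1, bucket 1 nonempty → append to chain.
Insert 813: h=3, bucket 3 nonempty → append to chain.
Insert 973: h=3, bucket 3 nonempty → append to chain.
Insert 81: h=1, bucket 1 nonempty → append to chain.
Insert 473: h=3, bucket 3 nonempty → append to chain.
Insert 724: h=4, bucket 4 nonempty → append to chain.
Final buckets:
0: _
1: 741 -> 611 -> 81
2: _
3: 503 -> 813 -> 973 -> 473
4: 304 -> 724
5: _
6: 956
7: _
8: _
9: 259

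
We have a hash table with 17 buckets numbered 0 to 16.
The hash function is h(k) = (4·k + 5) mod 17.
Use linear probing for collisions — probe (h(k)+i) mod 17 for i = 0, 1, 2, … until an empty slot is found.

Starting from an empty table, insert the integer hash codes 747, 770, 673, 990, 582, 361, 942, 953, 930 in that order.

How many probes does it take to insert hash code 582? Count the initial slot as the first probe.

Insert 747: h=1, slot 1 empty => index 1.
Insert 770: h=8, slot 8 empty => index 8.
Insert 673: h=11, slot 11 empty => index 11.
Insert 990: h=4, slot 4 empty => index 4.
Insert 582: h=4, slot 4 occupied => index 5.
Insert 361: h=4, slots 4,5 occupied => index 6.
Insert 942: h=16, slot 16 empty => index 16.
Insert 953: h=9, slot 9 empty => index 9.
Insert 930: h=2, slot 2 empty => index 2.
Table: [., 747, 930, ., 990, 582, 361, ., 770, 953, ., 673, ., ., ., ., 942]

2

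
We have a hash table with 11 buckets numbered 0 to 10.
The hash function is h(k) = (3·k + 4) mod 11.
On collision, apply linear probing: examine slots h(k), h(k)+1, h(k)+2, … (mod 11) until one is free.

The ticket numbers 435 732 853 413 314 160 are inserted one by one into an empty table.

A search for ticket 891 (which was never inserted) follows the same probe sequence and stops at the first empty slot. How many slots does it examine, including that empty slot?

3

Insert 435: h=0, slot 0 empty -> index 0.
Insert 732: h=0, slot 0 occupied -> index 1.
Insert 853: h=0, slots 0,1 occupied -> index 2.
Insert 413: h=0, slots 0,1,2 occupied -> index 3.
Insert 314: h=0, slots 0,1,2,3 occupied -> index 4.
Insert 160: h=0, slots 0,1,2,3,4 occupied -> index 5.
Table: [435, 732, 853, 413, 314, 160, _, _, _, _, _]
Lookup 891: h=4, probe 4,5,6 → slot 6 empty, not found.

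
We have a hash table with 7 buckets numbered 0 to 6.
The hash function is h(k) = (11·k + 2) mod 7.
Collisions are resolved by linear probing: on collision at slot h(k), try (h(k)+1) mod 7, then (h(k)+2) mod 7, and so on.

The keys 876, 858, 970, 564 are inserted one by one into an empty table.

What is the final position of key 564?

876 hashes to 6; slot 6 is free => place at 6.
858 hashes to 4; slot 4 is free => place at 4.
970 hashes to 4; 4 taken => place at 5.
564 hashes to 4; 4,5,6 taken => place at 0.
Table: [564, ∅, ∅, ∅, 858, 970, 876]

0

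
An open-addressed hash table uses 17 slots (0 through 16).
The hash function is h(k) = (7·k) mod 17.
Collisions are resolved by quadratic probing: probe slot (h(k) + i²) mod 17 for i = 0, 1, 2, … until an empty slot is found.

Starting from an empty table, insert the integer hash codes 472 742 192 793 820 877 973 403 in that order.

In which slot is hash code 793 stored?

472: h=6 → slot 6
742: h=9 → slot 9
192: h=1 → slot 1
793: h=9, probe 9,10 → slot 10
820: h=11 → slot 11
877: h=2 → slot 2
973: h=11, probe 11,12 → slot 12
403: h=16 → slot 16
Table: [_, 192, 877, _, _, _, 472, _, _, 742, 793, 820, 973, _, _, _, 403]

10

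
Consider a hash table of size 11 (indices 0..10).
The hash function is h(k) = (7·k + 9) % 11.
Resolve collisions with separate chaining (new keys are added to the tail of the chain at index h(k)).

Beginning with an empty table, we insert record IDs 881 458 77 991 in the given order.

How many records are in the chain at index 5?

2

Insert 881: h=5, bucket 5 empty -> new chain.
Insert 458: h=3, bucket 3 empty -> new chain.
Insert 77: h=9, bucket 9 empty -> new chain.
Insert 991: h=5, bucket 5 nonempty -> append to chain.
Final buckets:
0: -
1: -
2: -
3: 458
4: -
5: 881 -> 991
6: -
7: -
8: -
9: 77
10: -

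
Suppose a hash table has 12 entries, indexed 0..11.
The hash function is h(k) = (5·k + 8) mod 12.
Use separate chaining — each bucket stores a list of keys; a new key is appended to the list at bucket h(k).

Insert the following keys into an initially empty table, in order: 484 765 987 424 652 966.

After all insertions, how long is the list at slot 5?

484 -> bucket 4
765 -> bucket 5
987 -> bucket 11
424 -> bucket 4 (collision)
652 -> bucket 4 (collision)
966 -> bucket 2
Final buckets:
0: .
1: .
2: 966
3: .
4: 484 -> 424 -> 652
5: 765
6: .
7: .
8: .
9: .
10: .
11: 987

1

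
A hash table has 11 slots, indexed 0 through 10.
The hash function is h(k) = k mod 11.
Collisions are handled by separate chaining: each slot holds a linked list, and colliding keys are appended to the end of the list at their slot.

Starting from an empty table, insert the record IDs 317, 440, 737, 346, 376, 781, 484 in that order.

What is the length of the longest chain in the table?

Insert 317: h=9, bucket 9 empty -> new chain.
Insert 440: h=0, bucket 0 empty -> new chain.
Insert 737: h=0, bucket 0 nonempty -> append to chain.
Insert 346: h=5, bucket 5 empty -> new chain.
Insert 376: h=2, bucket 2 empty -> new chain.
Insert 781: h=0, bucket 0 nonempty -> append to chain.
Insert 484: h=0, bucket 0 nonempty -> append to chain.
Final buckets:
0: 440 -> 737 -> 781 -> 484
1: —
2: 376
3: —
4: —
5: 346
6: —
7: —
8: —
9: 317
10: —

4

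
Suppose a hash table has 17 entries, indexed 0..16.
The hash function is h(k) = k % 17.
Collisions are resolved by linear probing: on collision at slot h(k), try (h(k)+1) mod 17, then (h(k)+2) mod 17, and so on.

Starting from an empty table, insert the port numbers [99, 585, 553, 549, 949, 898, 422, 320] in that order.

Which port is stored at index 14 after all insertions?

99: h=14 → slot 14
585: h=7 → slot 7
553: h=9 → slot 9
549: h=5 → slot 5
949: h=14, probe 14,15 → slot 15
898: h=14, probe 14,15,16 → slot 16
422: h=14, probe 14,15,16,0 → slot 0
320: h=14, probe 14,15,16,0,1 → slot 1
Table: [422, 320, _, _, _, 549, _, 585, _, 553, _, _, _, _, 99, 949, 898]

99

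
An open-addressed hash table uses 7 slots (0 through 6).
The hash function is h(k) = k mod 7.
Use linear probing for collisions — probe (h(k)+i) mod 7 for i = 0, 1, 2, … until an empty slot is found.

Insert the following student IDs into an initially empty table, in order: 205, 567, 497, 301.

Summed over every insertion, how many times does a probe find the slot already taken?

4

205 hashes to 2; slot 2 is free => place at 2.
567 hashes to 0; slot 0 is free => place at 0.
497 hashes to 0; 0 taken => place at 1.
301 hashes to 0; 0,1,2 taken => place at 3.
Table: [567, 497, 205, 301, ∅, ∅, ∅]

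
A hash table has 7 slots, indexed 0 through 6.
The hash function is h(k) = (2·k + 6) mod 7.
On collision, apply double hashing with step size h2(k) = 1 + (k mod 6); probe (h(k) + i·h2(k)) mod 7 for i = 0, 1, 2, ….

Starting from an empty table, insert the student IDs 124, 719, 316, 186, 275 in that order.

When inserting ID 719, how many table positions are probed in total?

Insert 124: h=2, slot 2 empty → index 2.
Insert 719: h=2, h2=6, slot 2 occupied → index 1.
Insert 316: h=1, h2=5, slot 1 occupied → index 6.
Insert 186: h=0, slot 0 empty → index 0.
Insert 275: h=3, slot 3 empty → index 3.
Table: [186, 719, 124, 275, —, —, 316]

2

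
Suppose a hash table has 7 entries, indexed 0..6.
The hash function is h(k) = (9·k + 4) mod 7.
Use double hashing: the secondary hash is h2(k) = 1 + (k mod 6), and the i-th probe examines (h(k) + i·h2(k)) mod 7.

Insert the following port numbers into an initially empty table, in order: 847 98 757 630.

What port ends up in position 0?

98

847 hashes to 4; slot 4 is free => place at 4.
98 hashes to 4, h2=3; 4 taken => place at 0.
757 hashes to 6; slot 6 is free => place at 6.
630 hashes to 4, h2=1; 4 taken => place at 5.
Table: [98, —, —, —, 847, 630, 757]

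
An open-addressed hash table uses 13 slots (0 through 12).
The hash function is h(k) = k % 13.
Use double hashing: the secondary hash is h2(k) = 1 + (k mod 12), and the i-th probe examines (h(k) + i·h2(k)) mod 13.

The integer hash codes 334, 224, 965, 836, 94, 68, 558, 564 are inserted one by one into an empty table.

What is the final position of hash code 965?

2

334 hashes to 9; slot 9 is free → place at 9.
224 hashes to 3; slot 3 is free → place at 3.
965 hashes to 3, h2=6; 3,9 taken → place at 2.
836 hashes to 4; slot 4 is free → place at 4.
94 hashes to 3, h2=11; 3 taken → place at 1.
68 hashes to 3, h2=9; 3 taken → place at 12.
558 hashes to 12, h2=7; 12 taken → place at 6.
564 hashes to 5; slot 5 is free → place at 5.
Table: [., 94, 965, 224, 836, 564, 558, ., ., 334, ., ., 68]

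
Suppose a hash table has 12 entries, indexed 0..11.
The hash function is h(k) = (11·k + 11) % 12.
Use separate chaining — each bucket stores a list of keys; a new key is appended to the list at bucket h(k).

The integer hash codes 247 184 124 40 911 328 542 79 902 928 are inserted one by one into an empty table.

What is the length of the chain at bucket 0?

Insert 247: h=4, bucket 4 empty -> new chain.
Insert 184: h=7, bucket 7 empty -> new chain.
Insert 124: h=7, bucket 7 nonempty -> append to chain.
Insert 40: h=7, bucket 7 nonempty -> append to chain.
Insert 911: h=0, bucket 0 empty -> new chain.
Insert 328: h=7, bucket 7 nonempty -> append to chain.
Insert 542: h=9, bucket 9 empty -> new chain.
Insert 79: h=4, bucket 4 nonempty -> append to chain.
Insert 902: h=9, bucket 9 nonempty -> append to chain.
Insert 928: h=7, bucket 7 nonempty -> append to chain.
Final buckets:
0: 911
1: —
2: —
3: —
4: 247 -> 79
5: —
6: —
7: 184 -> 124 -> 40 -> 328 -> 928
8: —
9: 542 -> 902
10: —
11: —

1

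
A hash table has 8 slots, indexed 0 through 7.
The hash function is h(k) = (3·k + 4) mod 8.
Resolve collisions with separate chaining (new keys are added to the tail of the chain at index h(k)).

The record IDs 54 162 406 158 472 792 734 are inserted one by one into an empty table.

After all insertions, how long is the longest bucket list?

4

Insert 54: h=6, bucket 6 empty → new chain.
Insert 162: h=2, bucket 2 empty → new chain.
Insert 406: h=6, bucket 6 nonempty → append to chain.
Insert 158: h=6, bucket 6 nonempty → append to chain.
Insert 472: h=4, bucket 4 empty → new chain.
Insert 792: h=4, bucket 4 nonempty → append to chain.
Insert 734: h=6, bucket 6 nonempty → append to chain.
Final buckets:
0: ∅
1: ∅
2: 162
3: ∅
4: 472 -> 792
5: ∅
6: 54 -> 406 -> 158 -> 734
7: ∅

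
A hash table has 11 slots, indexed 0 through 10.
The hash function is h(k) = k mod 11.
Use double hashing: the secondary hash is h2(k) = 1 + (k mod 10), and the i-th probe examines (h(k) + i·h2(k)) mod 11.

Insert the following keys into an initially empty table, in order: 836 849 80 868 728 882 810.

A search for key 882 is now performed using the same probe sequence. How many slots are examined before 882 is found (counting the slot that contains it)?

2

Insert 836: h=0, slot 0 empty → index 0.
Insert 849: h=2, slot 2 empty → index 2.
Insert 80: h=3, slot 3 empty → index 3.
Insert 868: h=10, slot 10 empty → index 10.
Insert 728: h=2, h2=9, slots 2,0 occupied → index 9.
Insert 882: h=2, h2=3, slot 2 occupied → index 5.
Insert 810: h=7, slot 7 empty → index 7.
Table: [836, ∅, 849, 80, ∅, 882, ∅, 810, ∅, 728, 868]
Lookup 882: h=2, h2=3, probe 2,5 → found at 5.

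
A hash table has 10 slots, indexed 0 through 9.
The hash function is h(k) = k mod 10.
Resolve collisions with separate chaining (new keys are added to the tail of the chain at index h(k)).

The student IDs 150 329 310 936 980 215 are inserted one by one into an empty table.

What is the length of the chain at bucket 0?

150 → bucket 0
329 → bucket 9
310 → bucket 0 (collision)
936 → bucket 6
980 → bucket 0 (collision)
215 → bucket 5
Final buckets:
0: 150 -> 310 -> 980
1: ∅
2: ∅
3: ∅
4: ∅
5: 215
6: 936
7: ∅
8: ∅
9: 329

3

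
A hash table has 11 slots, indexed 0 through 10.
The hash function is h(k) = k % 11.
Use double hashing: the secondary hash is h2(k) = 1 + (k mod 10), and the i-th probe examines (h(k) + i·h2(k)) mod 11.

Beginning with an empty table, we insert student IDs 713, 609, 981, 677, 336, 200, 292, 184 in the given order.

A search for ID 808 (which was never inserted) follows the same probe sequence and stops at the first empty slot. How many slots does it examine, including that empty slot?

713 hashes to 9; slot 9 is free -> place at 9.
609 hashes to 4; slot 4 is free -> place at 4.
981 hashes to 2; slot 2 is free -> place at 2.
677 hashes to 6; slot 6 is free -> place at 6.
336 hashes to 6, h2=7; 6,2,9 taken -> place at 5.
200 hashes to 2, h2=1; 2 taken -> place at 3.
292 hashes to 6, h2=3; 6,9 taken -> place at 1.
184 hashes to 8; slot 8 is free -> place at 8.
Table: [-, 292, 981, 200, 609, 336, 677, -, 184, 713, -]
Lookup 808: h=5, h2=9, probe 5,3,1,10 → slot 10 empty, not found.

4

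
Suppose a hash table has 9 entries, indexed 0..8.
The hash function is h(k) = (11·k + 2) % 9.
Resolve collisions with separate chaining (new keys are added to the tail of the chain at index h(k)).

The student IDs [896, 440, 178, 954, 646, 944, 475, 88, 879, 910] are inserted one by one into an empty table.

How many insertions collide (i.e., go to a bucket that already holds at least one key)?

4

Insert 896: h=3, bucket 3 empty → new chain.
Insert 440: h=0, bucket 0 empty → new chain.
Insert 178: h=7, bucket 7 empty → new chain.
Insert 954: h=2, bucket 2 empty → new chain.
Insert 646: h=7, bucket 7 nonempty → append to chain.
Insert 944: h=0, bucket 0 nonempty → append to chain.
Insert 475: h=7, bucket 7 nonempty → append to chain.
Insert 88: h=7, bucket 7 nonempty → append to chain.
Insert 879: h=5, bucket 5 empty → new chain.
Insert 910: h=4, bucket 4 empty → new chain.
Final buckets:
0: 440 -> 944
1: ∅
2: 954
3: 896
4: 910
5: 879
6: ∅
7: 178 -> 646 -> 475 -> 88
8: ∅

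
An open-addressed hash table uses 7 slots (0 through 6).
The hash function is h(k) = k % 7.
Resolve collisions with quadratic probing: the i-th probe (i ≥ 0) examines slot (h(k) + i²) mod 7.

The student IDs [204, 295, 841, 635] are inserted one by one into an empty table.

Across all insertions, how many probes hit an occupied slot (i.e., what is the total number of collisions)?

4

204: h=1 → slot 1
295: h=1, probe 1,2 → slot 2
841: h=1, probe 1,2,5 → slot 5
635: h=5, probe 5,6 → slot 6
Table: [_, 204, 295, _, _, 841, 635]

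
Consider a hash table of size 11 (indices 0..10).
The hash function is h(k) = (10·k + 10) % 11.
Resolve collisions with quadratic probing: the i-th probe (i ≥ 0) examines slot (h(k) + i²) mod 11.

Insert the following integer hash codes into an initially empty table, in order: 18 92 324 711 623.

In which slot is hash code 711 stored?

Insert 18: h=3, slot 3 empty -> index 3.
Insert 92: h=6, slot 6 empty -> index 6.
Insert 324: h=5, slot 5 empty -> index 5.
Insert 711: h=3, slot 3 occupied -> index 4.
Insert 623: h=3, slots 3,4 occupied -> index 7.
Table: [-, -, -, 18, 711, 324, 92, 623, -, -, -]

4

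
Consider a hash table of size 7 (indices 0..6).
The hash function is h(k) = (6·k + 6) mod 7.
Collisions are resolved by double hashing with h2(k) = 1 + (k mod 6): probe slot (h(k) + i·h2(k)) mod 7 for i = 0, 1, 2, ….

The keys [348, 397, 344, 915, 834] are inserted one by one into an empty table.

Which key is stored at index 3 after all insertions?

Insert 348: h=1, slot 1 empty -> index 1.
Insert 397: h=1, h2=2, slot 1 occupied -> index 3.
Insert 344: h=5, slot 5 empty -> index 5.
Insert 915: h=1, h2=4, slots 1,5 occupied -> index 2.
Insert 834: h=5, h2=1, slot 5 occupied -> index 6.
Table: [., 348, 915, 397, ., 344, 834]

397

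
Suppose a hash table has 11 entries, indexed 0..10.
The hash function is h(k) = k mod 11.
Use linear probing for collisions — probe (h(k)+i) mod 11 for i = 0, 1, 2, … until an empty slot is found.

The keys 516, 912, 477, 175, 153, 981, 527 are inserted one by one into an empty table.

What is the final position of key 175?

516: h=10 → slot 10
912: h=10, probe 10,0 → slot 0
477: h=4 → slot 4
175: h=10, probe 10,0,1 → slot 1
153: h=10, probe 10,0,1,2 → slot 2
981: h=2, probe 2,3 → slot 3
527: h=10, probe 10,0,1,2,3,4,5 → slot 5
Table: [912, 175, 153, 981, 477, 527, ∅, ∅, ∅, ∅, 516]

1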